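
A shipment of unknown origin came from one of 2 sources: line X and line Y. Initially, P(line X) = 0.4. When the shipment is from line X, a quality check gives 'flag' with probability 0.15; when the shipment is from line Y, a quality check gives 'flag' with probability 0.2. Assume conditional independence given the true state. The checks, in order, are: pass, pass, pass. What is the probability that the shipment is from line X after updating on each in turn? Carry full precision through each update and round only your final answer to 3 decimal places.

After 'pass': P(line X) = 0.85·0.4000 / (0.85·0.4000 + 0.8·0.6000) ≈ 0.4146
After 'pass': P(line X) = 0.85·0.4146 / (0.85·0.4146 + 0.8·0.5854) ≈ 0.4294
After 'pass': P(line X) = 0.85·0.4294 / (0.85·0.4294 + 0.8·0.5706) ≈ 0.4443

0.444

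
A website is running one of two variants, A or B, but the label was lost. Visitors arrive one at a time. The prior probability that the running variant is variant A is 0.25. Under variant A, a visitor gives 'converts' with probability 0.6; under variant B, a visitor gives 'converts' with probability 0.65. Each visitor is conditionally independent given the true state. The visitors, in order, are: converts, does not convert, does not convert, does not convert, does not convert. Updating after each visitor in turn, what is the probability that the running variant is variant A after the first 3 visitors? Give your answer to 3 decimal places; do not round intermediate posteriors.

Each posterior becomes the prior for the next update.
After 'converts': P(A) = 0.6·0.2500 / (0.6·0.2500 + 0.65·0.7500) ≈ 0.2353
After 'does not convert': P(A) = 0.4·0.2353 / (0.4·0.2353 + 0.35·0.7647) ≈ 0.2602
After 'does not convert': P(A) = 0.4·0.2602 / (0.4·0.2602 + 0.35·0.7398) ≈ 0.2867

0.287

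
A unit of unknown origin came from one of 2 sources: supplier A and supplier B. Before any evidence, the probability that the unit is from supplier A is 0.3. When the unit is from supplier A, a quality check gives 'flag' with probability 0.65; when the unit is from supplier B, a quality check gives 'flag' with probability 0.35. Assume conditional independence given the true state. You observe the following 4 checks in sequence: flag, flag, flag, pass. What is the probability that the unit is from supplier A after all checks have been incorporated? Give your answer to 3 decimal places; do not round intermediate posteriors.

After 'flag': P(supplier A) = 0.65·0.3000 / (0.65·0.3000 + 0.35·0.7000) ≈ 0.4432
After 'flag': P(supplier A) = 0.65·0.4432 / (0.65·0.4432 + 0.35·0.5568) ≈ 0.5965
After 'flag': P(supplier A) = 0.65·0.5965 / (0.65·0.5965 + 0.35·0.4035) ≈ 0.7330
After 'pass': P(supplier A) = 0.35·0.7330 / (0.35·0.7330 + 0.65·0.2670) ≈ 0.5965

0.596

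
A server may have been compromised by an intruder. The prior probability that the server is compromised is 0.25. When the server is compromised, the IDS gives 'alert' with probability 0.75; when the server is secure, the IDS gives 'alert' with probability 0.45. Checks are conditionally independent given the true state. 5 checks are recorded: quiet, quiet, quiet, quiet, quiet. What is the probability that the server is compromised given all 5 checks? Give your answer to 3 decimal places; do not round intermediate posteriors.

After 'quiet': P(compromised) = 0.25·0.2500 / (0.25·0.2500 + 0.55·0.7500) ≈ 0.1316
After 'quiet': P(compromised) = 0.25·0.1316 / (0.25·0.1316 + 0.55·0.8684) ≈ 0.0644
After 'quiet': P(compromised) = 0.25·0.0644 / (0.25·0.0644 + 0.55·0.9356) ≈ 0.0304
After 'quiet': P(compromised) = 0.25·0.0304 / (0.25·0.0304 + 0.55·0.9696) ≈ 0.0140
After 'quiet': P(compromised) = 0.25·0.0140 / (0.25·0.0140 + 0.55·0.9860) ≈ 0.0064

0.006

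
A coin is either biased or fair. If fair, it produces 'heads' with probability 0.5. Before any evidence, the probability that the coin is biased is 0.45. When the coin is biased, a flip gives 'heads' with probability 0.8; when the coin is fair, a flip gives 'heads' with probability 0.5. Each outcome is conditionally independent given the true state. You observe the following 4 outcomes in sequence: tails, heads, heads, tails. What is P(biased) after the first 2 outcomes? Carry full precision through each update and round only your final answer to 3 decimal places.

0.344

After 'tails': P(biased) = 0.2·0.4500 / (0.2·0.4500 + 0.5·0.5500) ≈ 0.2466
After 'heads': P(biased) = 0.8·0.2466 / (0.8·0.2466 + 0.5·0.7534) ≈ 0.3437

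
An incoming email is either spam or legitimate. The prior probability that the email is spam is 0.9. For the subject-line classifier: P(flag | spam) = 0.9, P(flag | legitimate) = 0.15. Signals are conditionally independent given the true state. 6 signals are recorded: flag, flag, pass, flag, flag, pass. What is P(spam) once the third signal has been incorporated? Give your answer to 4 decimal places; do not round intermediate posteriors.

After 'flag': P(spam) = 0.9·0.9000 / (0.9·0.9000 + 0.15·0.1000) ≈ 0.9818
After 'flag': P(spam) = 0.9·0.9818 / (0.9·0.9818 + 0.15·0.0182) ≈ 0.9969
After 'pass': P(spam) = 0.1·0.9969 / (0.1·0.9969 + 0.85·0.0031) ≈ 0.9744

0.9744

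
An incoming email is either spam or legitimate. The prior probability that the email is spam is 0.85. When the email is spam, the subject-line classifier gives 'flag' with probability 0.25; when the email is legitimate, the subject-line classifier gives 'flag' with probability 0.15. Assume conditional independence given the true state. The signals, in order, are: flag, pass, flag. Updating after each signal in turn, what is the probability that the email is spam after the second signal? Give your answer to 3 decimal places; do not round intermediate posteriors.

After 'flag': P(spam) = 0.25·0.8500 / (0.25·0.8500 + 0.15·0.1500) ≈ 0.9043
After 'pass': P(spam) = 0.75·0.9043 / (0.75·0.9043 + 0.85·0.0957) ≈ 0.8929

0.893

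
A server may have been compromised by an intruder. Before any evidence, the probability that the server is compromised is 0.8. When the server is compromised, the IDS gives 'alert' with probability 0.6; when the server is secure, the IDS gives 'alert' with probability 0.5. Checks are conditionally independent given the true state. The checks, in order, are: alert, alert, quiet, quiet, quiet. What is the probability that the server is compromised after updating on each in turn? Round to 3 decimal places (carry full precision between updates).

After 'alert': P(compromised) = 0.6·0.8000 / (0.6·0.8000 + 0.5·0.2000) ≈ 0.8276
After 'alert': P(compromised) = 0.6·0.8276 / (0.6·0.8276 + 0.5·0.1724) ≈ 0.8521
After 'quiet': P(compromised) = 0.4·0.8521 / (0.4·0.8521 + 0.5·0.1479) ≈ 0.8217
After 'quiet': P(compromised) = 0.4·0.8217 / (0.4·0.8217 + 0.5·0.1783) ≈ 0.7866
After 'quiet': P(compromised) = 0.4·0.7866 / (0.4·0.7866 + 0.5·0.2134) ≈ 0.7468

0.747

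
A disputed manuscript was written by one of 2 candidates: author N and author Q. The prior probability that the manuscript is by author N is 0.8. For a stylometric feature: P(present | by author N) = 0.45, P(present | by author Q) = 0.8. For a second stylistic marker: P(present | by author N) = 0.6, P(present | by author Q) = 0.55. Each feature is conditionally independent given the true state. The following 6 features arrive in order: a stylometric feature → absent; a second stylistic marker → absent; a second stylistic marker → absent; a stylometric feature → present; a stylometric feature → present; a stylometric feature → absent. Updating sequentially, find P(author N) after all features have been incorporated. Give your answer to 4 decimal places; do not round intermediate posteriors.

0.8832

After a stylometric feature='absent': P(author N) = 0.55·0.8000 / (0.55·0.8000 + 0.2·0.2000) ≈ 0.9167
After a second stylistic marker='absent': P(author N) = 0.4·0.9167 / (0.4·0.9167 + 0.45·0.0833) ≈ 0.9072
After a second stylistic marker='absent': P(author N) = 0.4·0.9072 / (0.4·0.9072 + 0.45·0.0928) ≈ 0.8968
After a stylometric feature='present': P(author N) = 0.45·0.8968 / (0.45·0.8968 + 0.8·0.1032) ≈ 0.8302
After a stylometric feature='present': P(author N) = 0.45·0.8302 / (0.45·0.8302 + 0.8·0.1698) ≈ 0.7333
After a stylometric feature='absent': P(author N) = 0.55·0.7333 / (0.55·0.7333 + 0.2·0.2667) ≈ 0.8832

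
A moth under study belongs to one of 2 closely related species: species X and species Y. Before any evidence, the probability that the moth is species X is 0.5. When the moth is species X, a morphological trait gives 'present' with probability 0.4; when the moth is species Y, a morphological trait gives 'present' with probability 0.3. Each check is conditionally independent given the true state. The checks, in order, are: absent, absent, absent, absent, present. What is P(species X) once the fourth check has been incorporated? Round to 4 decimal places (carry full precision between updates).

0.3506

After 'absent': P(species X) = 0.6·0.5000 / (0.6·0.5000 + 0.7·0.5000) ≈ 0.4615
After 'absent': P(species X) = 0.6·0.4615 / (0.6·0.4615 + 0.7·0.5385) ≈ 0.4235
After 'absent': P(species X) = 0.6·0.4235 / (0.6·0.4235 + 0.7·0.5765) ≈ 0.3864
After 'absent': P(species X) = 0.6·0.3864 / (0.6·0.3864 + 0.7·0.6136) ≈ 0.3506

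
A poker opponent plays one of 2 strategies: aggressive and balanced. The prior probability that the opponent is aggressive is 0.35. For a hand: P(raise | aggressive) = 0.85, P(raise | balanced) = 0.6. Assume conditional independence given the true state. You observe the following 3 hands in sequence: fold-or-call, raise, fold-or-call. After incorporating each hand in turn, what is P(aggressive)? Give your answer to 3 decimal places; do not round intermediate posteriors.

Each posterior becomes the prior for the next update.
After 'fold-or-call': P(aggressive) = 0.15·0.3500 / (0.15·0.3500 + 0.4·0.6500) ≈ 0.1680
After 'raise': P(aggressive) = 0.85·0.1680 / (0.85·0.1680 + 0.6·0.8320) ≈ 0.2224
After 'fold-or-call': P(aggressive) = 0.15·0.2224 / (0.15·0.2224 + 0.4·0.7776) ≈ 0.0969

0.097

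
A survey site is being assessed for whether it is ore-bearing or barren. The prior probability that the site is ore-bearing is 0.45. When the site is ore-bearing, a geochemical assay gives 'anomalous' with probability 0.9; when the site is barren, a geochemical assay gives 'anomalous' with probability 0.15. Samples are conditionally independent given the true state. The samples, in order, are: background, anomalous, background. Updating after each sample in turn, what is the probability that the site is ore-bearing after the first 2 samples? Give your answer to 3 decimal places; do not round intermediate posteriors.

After 'background': P(ore) = 0.1·0.4500 / (0.1·0.4500 + 0.85·0.5500) ≈ 0.0878
After 'anomalous': P(ore) = 0.9·0.0878 / (0.9·0.0878 + 0.15·0.9122) ≈ 0.3661

0.366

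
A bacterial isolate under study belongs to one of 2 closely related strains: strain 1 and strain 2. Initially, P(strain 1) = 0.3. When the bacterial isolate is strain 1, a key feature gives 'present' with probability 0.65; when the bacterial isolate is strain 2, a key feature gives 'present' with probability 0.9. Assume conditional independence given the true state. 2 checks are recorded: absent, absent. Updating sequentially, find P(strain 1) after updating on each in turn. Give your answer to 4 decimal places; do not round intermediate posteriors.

After 'absent': P(strain 1) = 0.35·0.3000 / (0.35·0.3000 + 0.1·0.7000) ≈ 0.6000
After 'absent': P(strain 1) = 0.35·0.6000 / (0.35·0.6000 + 0.1·0.4000) ≈ 0.8400

0.8400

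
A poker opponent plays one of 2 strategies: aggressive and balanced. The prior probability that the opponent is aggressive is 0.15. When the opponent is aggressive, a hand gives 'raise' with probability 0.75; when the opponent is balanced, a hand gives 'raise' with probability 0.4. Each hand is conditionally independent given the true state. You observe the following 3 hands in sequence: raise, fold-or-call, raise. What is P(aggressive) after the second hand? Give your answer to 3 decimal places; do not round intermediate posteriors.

0.121

Apply Bayes' rule sequentially, carrying P(aggressive) forward.
After 'raise': P(aggressive) = 0.75·0.1500 / (0.75·0.1500 + 0.4·0.8500) ≈ 0.2486
After 'fold-or-call': P(aggressive) = 0.25·0.2486 / (0.25·0.2486 + 0.6·0.7514) ≈ 0.1212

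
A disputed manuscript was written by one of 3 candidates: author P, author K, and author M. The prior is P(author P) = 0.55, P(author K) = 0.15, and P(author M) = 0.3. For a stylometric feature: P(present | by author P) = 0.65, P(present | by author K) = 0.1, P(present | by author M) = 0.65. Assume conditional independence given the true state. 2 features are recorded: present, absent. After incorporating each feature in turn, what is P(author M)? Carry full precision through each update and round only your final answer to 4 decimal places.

Apply Bayes' rule sequentially, carrying P(author M) forward.
After 'present': normaliser = 0.65·0.5500 + 0.1·0.1500 + 0.65·0.3000; P(author P) ≈ 0.6300, P(author K) ≈ 0.0264, P(author M) ≈ 0.3436
After 'absent': normaliser = 0.35·0.6300 + 0.9·0.0264 + 0.35·0.3436; P(author P) ≈ 0.6048, P(author K) ≈ 0.0653, P(author M) ≈ 0.3299

0.3299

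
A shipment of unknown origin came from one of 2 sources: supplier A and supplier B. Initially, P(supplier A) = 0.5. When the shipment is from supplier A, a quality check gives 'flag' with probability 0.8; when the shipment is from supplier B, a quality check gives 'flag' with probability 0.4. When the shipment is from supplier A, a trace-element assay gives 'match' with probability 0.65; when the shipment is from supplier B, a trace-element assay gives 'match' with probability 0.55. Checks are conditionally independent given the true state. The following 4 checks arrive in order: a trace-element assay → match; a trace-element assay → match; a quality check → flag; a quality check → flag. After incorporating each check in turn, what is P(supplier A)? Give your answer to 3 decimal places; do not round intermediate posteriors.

Each posterior becomes the prior for the next update.
After a trace-element assay='match': P(supplier A) = 0.65·0.5000 / (0.65·0.5000 + 0.55·0.5000) ≈ 0.5417
After a trace-element assay='match': P(supplier A) = 0.65·0.5417 / (0.65·0.5417 + 0.55·0.4583) ≈ 0.5828
After a quality check='flag': P(supplier A) = 0.8·0.5828 / (0.8·0.5828 + 0.4·0.4172) ≈ 0.7364
After a quality check='flag': P(supplier A) = 0.8·0.7364 / (0.8·0.7364 + 0.4·0.2636) ≈ 0.8482

0.848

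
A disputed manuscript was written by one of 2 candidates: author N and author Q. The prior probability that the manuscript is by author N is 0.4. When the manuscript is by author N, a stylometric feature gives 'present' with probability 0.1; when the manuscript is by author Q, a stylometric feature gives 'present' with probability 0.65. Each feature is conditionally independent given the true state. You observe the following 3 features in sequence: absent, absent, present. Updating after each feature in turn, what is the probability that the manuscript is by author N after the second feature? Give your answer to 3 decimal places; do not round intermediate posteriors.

0.815

After 'absent': P(author N) = 0.9·0.4000 / (0.9·0.4000 + 0.35·0.6000) ≈ 0.6316
After 'absent': P(author N) = 0.9·0.6316 / (0.9·0.6316 + 0.35·0.3684) ≈ 0.8151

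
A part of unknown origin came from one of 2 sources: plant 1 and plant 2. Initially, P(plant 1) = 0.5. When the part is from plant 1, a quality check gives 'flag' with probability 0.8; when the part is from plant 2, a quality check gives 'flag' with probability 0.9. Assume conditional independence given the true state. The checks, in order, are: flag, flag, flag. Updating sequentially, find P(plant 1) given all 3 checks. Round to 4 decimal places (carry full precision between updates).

0.4126

After 'flag': P(plant 1) = 0.8·0.5000 / (0.8·0.5000 + 0.9·0.5000) ≈ 0.4706
After 'flag': P(plant 1) = 0.8·0.4706 / (0.8·0.4706 + 0.9·0.5294) ≈ 0.4414
After 'flag': P(plant 1) = 0.8·0.4414 / (0.8·0.4414 + 0.9·0.5586) ≈ 0.4126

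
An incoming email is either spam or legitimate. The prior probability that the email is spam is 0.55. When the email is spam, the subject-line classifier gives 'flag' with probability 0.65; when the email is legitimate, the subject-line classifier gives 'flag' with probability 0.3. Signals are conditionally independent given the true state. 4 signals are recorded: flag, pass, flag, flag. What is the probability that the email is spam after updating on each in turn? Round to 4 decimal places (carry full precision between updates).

Apply Bayes' rule sequentially, carrying P(spam) forward.
After 'flag': P(spam) = 0.65·0.5500 / (0.65·0.5500 + 0.3·0.4500) ≈ 0.7259
After 'pass': P(spam) = 0.35·0.7259 / (0.35·0.7259 + 0.7·0.2741) ≈ 0.5697
After 'flag': P(spam) = 0.65·0.5697 / (0.65·0.5697 + 0.3·0.4303) ≈ 0.7415
After 'flag': P(spam) = 0.65·0.7415 / (0.65·0.7415 + 0.3·0.2585) ≈ 0.8614

0.8614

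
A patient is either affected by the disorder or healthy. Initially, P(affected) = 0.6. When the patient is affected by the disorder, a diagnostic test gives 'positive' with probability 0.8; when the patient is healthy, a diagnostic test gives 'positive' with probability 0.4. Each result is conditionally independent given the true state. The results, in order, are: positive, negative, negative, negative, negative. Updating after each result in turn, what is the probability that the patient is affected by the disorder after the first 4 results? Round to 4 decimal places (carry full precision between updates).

After 'positive': P(affected) = 0.8·0.6000 / (0.8·0.6000 + 0.4·0.4000) ≈ 0.7500
After 'negative': P(affected) = 0.2·0.7500 / (0.2·0.7500 + 0.6·0.2500) ≈ 0.5000
After 'negative': P(affected) = 0.2·0.5000 / (0.2·0.5000 + 0.6·0.5000) ≈ 0.2500
After 'negative': P(affected) = 0.2·0.2500 / (0.2·0.2500 + 0.6·0.7500) ≈ 0.1000

0.1000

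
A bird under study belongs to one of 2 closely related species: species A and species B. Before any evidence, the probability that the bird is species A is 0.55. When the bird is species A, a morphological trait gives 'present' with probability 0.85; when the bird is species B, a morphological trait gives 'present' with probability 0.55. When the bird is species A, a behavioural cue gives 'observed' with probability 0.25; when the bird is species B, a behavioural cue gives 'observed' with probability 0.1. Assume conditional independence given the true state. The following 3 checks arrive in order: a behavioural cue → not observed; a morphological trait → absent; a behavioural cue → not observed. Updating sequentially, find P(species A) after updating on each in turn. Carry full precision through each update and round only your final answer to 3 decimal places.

Each posterior becomes the prior for the next update.
After a behavioural cue='not observed': P(species A) = 0.75·0.5500 / (0.75·0.5500 + 0.9·0.4500) ≈ 0.5046
After a morphological trait='absent': P(species A) = 0.15·0.5046 / (0.15·0.5046 + 0.45·0.4954) ≈ 0.2535
After a behavioural cue='not observed': P(species A) = 0.75·0.2535 / (0.75·0.2535 + 0.9·0.7465) ≈ 0.2205

0.221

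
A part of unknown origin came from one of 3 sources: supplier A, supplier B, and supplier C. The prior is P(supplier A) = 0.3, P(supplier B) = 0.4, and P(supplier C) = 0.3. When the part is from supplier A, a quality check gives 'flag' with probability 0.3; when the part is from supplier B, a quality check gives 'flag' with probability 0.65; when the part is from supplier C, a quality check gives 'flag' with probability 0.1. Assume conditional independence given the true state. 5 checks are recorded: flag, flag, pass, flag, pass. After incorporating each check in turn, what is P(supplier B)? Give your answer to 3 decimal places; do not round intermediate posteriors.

After 'flag': normaliser = 0.3·0.3000 + 0.65·0.4000 + 0.1·0.3000; P(supplier A) ≈ 0.2368, P(supplier B) ≈ 0.6842, P(supplier C) ≈ 0.0789
After 'flag': normaliser = 0.3·0.2368 + 0.65·0.6842 + 0.1·0.0789; P(supplier A) ≈ 0.1357, P(supplier B) ≈ 0.8492, P(supplier C) ≈ 0.0151
After 'pass': normaliser = 0.7·0.1357 + 0.35·0.8492 + 0.9·0.0151; P(supplier A) ≈ 0.2341, P(supplier B) ≈ 0.7325, P(supplier C) ≈ 0.0334
After 'flag': normaliser = 0.3·0.2341 + 0.65·0.7325 + 0.1·0.0334; P(supplier A) ≈ 0.1277, P(supplier B) ≈ 0.8662, P(supplier C) ≈ 0.0061
After 'pass': normaliser = 0.7·0.1277 + 0.35·0.8662 + 0.9·0.0061; P(supplier A) ≈ 0.2246, P(supplier B) ≈ 0.7616, P(supplier C) ≈ 0.0138

0.762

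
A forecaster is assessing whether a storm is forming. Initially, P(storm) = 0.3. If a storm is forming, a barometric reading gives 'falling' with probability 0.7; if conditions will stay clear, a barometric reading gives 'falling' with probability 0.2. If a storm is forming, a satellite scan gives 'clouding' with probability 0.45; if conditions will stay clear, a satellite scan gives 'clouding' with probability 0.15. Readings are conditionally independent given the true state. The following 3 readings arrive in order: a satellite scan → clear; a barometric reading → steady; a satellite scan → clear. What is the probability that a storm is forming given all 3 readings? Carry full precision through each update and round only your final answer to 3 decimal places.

0.063

After a satellite scan='clear': P(storm) = 0.55·0.3000 / (0.55·0.3000 + 0.85·0.7000) ≈ 0.2171
After a barometric reading='steady': P(storm) = 0.3·0.2171 / (0.3·0.2171 + 0.8·0.7829) ≈ 0.0942
After a satellite scan='clear': P(storm) = 0.55·0.0942 / (0.55·0.0942 + 0.85·0.9058) ≈ 0.0630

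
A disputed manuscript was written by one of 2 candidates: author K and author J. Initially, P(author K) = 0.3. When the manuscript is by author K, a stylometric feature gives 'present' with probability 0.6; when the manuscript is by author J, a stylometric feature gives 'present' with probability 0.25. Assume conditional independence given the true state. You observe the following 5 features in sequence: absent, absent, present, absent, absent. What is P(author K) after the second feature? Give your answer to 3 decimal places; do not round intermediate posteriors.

After 'absent': P(author K) = 0.4·0.3000 / (0.4·0.3000 + 0.75·0.7000) ≈ 0.1860
After 'absent': P(author K) = 0.4·0.1860 / (0.4·0.1860 + 0.75·0.8140) ≈ 0.1087

0.109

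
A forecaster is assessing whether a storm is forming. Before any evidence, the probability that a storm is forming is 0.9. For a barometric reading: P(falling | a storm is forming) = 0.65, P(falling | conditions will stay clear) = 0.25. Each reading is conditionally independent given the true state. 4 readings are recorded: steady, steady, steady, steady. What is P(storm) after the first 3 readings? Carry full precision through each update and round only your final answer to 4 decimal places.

Apply Bayes' rule sequentially, carrying P(storm) forward.
After 'steady': P(storm) = 0.35·0.9000 / (0.35·0.9000 + 0.75·0.1000) ≈ 0.8077
After 'steady': P(storm) = 0.35·0.8077 / (0.35·0.8077 + 0.75·0.1923) ≈ 0.6622
After 'steady': P(storm) = 0.35·0.6622 / (0.35·0.6622 + 0.75·0.3378) ≈ 0.4777

0.4777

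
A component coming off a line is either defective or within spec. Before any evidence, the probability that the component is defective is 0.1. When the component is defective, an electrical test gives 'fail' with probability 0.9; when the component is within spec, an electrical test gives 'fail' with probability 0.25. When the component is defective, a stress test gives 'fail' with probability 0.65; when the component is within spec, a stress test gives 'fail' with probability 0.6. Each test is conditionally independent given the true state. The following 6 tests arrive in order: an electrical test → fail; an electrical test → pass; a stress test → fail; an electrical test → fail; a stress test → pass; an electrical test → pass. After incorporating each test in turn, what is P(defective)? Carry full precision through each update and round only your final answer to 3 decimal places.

0.024

After an electrical test='fail': P(defective) = 0.9·0.1000 / (0.9·0.1000 + 0.25·0.9000) ≈ 0.2857
After an electrical test='pass': P(defective) = 0.1·0.2857 / (0.1·0.2857 + 0.75·0.7143) ≈ 0.0506
After a stress test='fail': P(defective) = 0.65·0.0506 / (0.65·0.0506 + 0.6·0.9494) ≈ 0.0546
After an electrical test='fail': P(defective) = 0.9·0.0546 / (0.9·0.0546 + 0.25·0.9454) ≈ 0.1722
After a stress test='pass': P(defective) = 0.35·0.1722 / (0.35·0.1722 + 0.4·0.8278) ≈ 0.1540
After an electrical test='pass': P(defective) = 0.1·0.1540 / (0.1·0.1540 + 0.75·0.8460) ≈ 0.0237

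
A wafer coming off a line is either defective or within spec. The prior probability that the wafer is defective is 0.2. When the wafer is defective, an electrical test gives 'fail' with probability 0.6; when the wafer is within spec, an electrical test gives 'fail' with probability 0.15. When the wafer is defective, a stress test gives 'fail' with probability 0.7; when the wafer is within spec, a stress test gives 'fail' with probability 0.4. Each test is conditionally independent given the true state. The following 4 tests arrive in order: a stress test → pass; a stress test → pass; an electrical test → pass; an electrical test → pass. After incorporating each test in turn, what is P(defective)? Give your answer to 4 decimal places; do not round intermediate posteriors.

After a stress test='pass': P(defective) = 0.3·0.2000 / (0.3·0.2000 + 0.6·0.8000) ≈ 0.1111
After a stress test='pass': P(defective) = 0.3·0.1111 / (0.3·0.1111 + 0.6·0.8889) ≈ 0.0588
After an electrical test='pass': P(defective) = 0.4·0.0588 / (0.4·0.0588 + 0.85·0.9412) ≈ 0.0286
After an electrical test='pass': P(defective) = 0.4·0.0286 / (0.4·0.0286 + 0.85·0.9714) ≈ 0.0137

0.0137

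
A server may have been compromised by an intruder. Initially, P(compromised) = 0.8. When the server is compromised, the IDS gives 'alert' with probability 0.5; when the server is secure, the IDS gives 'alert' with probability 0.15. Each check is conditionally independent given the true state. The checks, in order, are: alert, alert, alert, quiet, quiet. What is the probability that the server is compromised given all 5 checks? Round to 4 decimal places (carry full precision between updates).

After 'alert': P(compromised) = 0.5·0.8000 / (0.5·0.8000 + 0.15·0.2000) ≈ 0.9302
After 'alert': P(compromised) = 0.5·0.9302 / (0.5·0.9302 + 0.15·0.0698) ≈ 0.9780
After 'alert': P(compromised) = 0.5·0.9780 / (0.5·0.9780 + 0.15·0.0220) ≈ 0.9933
After 'quiet': P(compromised) = 0.5·0.9933 / (0.5·0.9933 + 0.85·0.0067) ≈ 0.9887
After 'quiet': P(compromised) = 0.5·0.9887 / (0.5·0.9887 + 0.85·0.0113) ≈ 0.9809

0.9809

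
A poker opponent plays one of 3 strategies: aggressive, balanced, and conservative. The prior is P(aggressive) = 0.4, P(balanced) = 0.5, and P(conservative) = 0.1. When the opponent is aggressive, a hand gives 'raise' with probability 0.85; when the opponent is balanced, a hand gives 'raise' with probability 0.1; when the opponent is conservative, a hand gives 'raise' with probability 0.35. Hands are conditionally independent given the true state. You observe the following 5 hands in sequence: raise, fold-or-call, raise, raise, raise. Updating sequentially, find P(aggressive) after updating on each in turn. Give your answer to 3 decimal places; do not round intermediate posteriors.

Each posterior becomes the prior for the next update.
After 'raise': normaliser = 0.85·0.4000 + 0.1·0.5000 + 0.35·0.1000; P(aggressive) ≈ 0.8000, P(balanced) ≈ 0.1176, P(conservative) ≈ 0.0824
After 'fold-or-call': normaliser = 0.15·0.8000 + 0.9·0.1176 + 0.65·0.0824; P(aggressive) ≈ 0.4295, P(balanced) ≈ 0.3789, P(conservative) ≈ 0.1916
After 'raise': normaliser = 0.85·0.4295 + 0.1·0.3789 + 0.35·0.1916; P(aggressive) ≈ 0.7767, P(balanced) ≈ 0.0806, P(conservative) ≈ 0.1427
After 'raise': normaliser = 0.85·0.7767 + 0.1·0.0806 + 0.35·0.1427; P(aggressive) ≈ 0.9192, P(balanced) ≈ 0.0112, P(conservative) ≈ 0.0695
After 'raise': normaliser = 0.85·0.9192 + 0.1·0.0112 + 0.35·0.0695; P(aggressive) ≈ 0.9684, P(balanced) ≈ 0.0014, P(conservative) ≈ 0.0302

0.968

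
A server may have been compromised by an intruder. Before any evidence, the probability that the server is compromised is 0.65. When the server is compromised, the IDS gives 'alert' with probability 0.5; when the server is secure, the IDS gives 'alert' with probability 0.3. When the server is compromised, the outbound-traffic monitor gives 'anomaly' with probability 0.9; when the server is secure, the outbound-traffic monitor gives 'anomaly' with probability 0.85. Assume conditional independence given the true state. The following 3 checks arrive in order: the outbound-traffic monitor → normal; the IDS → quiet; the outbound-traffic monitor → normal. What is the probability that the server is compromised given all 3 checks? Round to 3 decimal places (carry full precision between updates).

After the outbound-traffic monitor='normal': P(compromised) = 0.1·0.6500 / (0.1·0.6500 + 0.15·0.3500) ≈ 0.5532
After the IDS='quiet': P(compromised) = 0.5·0.5532 / (0.5·0.5532 + 0.7·0.4468) ≈ 0.4693
After the outbound-traffic monitor='normal': P(compromised) = 0.1·0.4693 / (0.1·0.4693 + 0.15·0.5307) ≈ 0.3709

0.371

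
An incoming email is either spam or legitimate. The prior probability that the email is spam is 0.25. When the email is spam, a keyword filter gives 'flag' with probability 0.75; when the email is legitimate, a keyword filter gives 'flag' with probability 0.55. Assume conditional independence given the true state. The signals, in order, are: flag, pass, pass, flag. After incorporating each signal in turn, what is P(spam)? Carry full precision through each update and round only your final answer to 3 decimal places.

0.161

After 'flag': P(spam) = 0.75·0.2500 / (0.75·0.2500 + 0.55·0.7500) ≈ 0.3125
After 'pass': P(spam) = 0.25·0.3125 / (0.25·0.3125 + 0.45·0.6875) ≈ 0.2016
After 'pass': P(spam) = 0.25·0.2016 / (0.25·0.2016 + 0.45·0.7984) ≈ 0.1230
After 'flag': P(spam) = 0.75·0.1230 / (0.75·0.1230 + 0.55·0.8770) ≈ 0.1606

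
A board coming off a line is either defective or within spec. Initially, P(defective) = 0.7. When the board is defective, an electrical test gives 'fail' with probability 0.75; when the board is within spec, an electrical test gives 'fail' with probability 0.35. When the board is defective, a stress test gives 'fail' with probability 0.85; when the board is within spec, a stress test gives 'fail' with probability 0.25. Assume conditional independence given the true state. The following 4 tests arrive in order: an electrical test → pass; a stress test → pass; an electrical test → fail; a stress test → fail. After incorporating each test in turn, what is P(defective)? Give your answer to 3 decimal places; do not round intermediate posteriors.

Each posterior becomes the prior for the next update.
After an electrical test='pass': P(defective) = 0.25·0.7000 / (0.25·0.7000 + 0.65·0.3000) ≈ 0.4730
After a stress test='pass': P(defective) = 0.15·0.4730 / (0.15·0.4730 + 0.75·0.5270) ≈ 0.1522
After an electrical test='fail': P(defective) = 0.75·0.1522 / (0.75·0.1522 + 0.35·0.8478) ≈ 0.2778
After a stress test='fail': P(defective) = 0.85·0.2778 / (0.85·0.2778 + 0.25·0.7222) ≈ 0.5667

0.567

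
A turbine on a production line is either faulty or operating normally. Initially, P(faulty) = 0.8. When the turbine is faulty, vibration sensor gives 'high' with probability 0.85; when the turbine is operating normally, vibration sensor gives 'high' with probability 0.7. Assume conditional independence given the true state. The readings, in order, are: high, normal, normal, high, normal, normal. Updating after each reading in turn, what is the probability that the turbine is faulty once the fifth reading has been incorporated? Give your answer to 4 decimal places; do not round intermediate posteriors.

0.4244

Each posterior becomes the prior for the next update.
After 'high': P(faulty) = 0.85·0.8000 / (0.85·0.8000 + 0.7·0.2000) ≈ 0.8293
After 'normal': P(faulty) = 0.15·0.8293 / (0.15·0.8293 + 0.3·0.1707) ≈ 0.7083
After 'normal': P(faulty) = 0.15·0.7083 / (0.15·0.7083 + 0.3·0.2917) ≈ 0.5484
After 'high': P(faulty) = 0.85·0.5484 / (0.85·0.5484 + 0.7·0.4516) ≈ 0.5959
After 'normal': P(faulty) = 0.15·0.5959 / (0.15·0.5959 + 0.3·0.4041) ≈ 0.4244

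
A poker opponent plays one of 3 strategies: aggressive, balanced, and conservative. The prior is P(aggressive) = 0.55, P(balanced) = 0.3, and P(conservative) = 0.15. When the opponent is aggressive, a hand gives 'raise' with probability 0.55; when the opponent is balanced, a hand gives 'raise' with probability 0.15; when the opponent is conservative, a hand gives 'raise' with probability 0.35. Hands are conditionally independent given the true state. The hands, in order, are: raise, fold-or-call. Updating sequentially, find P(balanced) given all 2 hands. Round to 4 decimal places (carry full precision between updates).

0.1835

After 'raise': normaliser = 0.55·0.5500 + 0.15·0.3000 + 0.35·0.1500; P(aggressive) ≈ 0.7562, P(balanced) ≈ 0.1125, P(conservative) ≈ 0.1313
After 'fold-or-call': normaliser = 0.45·0.7562 + 0.85·0.1125 + 0.65·0.1313; P(aggressive) ≈ 0.6529, P(balanced) ≈ 0.1835, P(conservative) ≈ 0.1637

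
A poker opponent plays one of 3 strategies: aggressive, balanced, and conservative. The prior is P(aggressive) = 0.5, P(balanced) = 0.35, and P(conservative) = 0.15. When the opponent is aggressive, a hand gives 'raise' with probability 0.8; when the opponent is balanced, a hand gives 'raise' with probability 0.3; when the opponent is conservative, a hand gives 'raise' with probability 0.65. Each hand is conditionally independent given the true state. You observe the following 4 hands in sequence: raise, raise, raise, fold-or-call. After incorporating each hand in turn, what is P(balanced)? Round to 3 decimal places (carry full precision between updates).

Apply Bayes' rule sequentially, carrying P(balanced) forward.
After 'raise': normaliser = 0.8·0.5000 + 0.3·0.3500 + 0.65·0.1500; P(aggressive) ≈ 0.6639, P(balanced) ≈ 0.1743, P(conservative) ≈ 0.1618
After 'raise': normaliser = 0.8·0.6639 + 0.3·0.1743 + 0.65·0.1618; P(aggressive) ≈ 0.7713, P(balanced) ≈ 0.0759, P(conservative) ≈ 0.1528
After 'raise': normaliser = 0.8·0.7713 + 0.3·0.0759 + 0.65·0.1528; P(aggressive) ≈ 0.8348, P(balanced) ≈ 0.0308, P(conservative) ≈ 0.1343
After 'fold-or-call': normaliser = 0.2·0.8348 + 0.7·0.0308 + 0.35·0.1343; P(aggressive) ≈ 0.7088, P(balanced) ≈ 0.0916, P(conservative) ≈ 0.1996

0.092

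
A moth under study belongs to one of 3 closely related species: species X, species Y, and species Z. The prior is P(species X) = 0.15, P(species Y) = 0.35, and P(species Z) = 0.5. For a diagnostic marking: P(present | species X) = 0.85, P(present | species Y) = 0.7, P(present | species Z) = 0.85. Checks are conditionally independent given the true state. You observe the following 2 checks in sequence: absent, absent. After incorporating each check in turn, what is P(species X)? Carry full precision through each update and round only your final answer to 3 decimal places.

After 'absent': normaliser = 0.15·0.1500 + 0.3·0.3500 + 0.15·0.5000; P(species X) ≈ 0.1111, P(species Y) ≈ 0.5185, P(species Z) ≈ 0.3704
After 'absent': normaliser = 0.15·0.1111 + 0.3·0.5185 + 0.15·0.3704; P(species X) ≈ 0.0732, P(species Y) ≈ 0.6829, P(species Z) ≈ 0.2439

0.073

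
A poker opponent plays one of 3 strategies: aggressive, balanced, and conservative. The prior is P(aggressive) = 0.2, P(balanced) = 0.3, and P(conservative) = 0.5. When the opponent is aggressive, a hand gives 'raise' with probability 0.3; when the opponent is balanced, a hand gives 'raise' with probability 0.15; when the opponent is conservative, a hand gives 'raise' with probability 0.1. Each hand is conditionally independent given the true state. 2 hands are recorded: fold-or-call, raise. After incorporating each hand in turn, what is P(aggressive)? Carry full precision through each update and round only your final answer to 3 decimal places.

0.335

After 'fold-or-call': normaliser = 0.7·0.2000 + 0.85·0.3000 + 0.9·0.5000; P(aggressive) ≈ 0.1657, P(balanced) ≈ 0.3018, P(conservative) ≈ 0.5325
After 'raise': normaliser = 0.3·0.1657 + 0.15·0.3018 + 0.1·0.5325; P(aggressive) ≈ 0.3353, P(balanced) ≈ 0.3054, P(conservative) ≈ 0.3593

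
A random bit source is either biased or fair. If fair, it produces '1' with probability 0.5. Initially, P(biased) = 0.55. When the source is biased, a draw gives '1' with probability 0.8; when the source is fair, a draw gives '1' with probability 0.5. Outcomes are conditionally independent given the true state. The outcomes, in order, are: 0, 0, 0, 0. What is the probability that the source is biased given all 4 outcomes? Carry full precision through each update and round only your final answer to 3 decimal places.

0.030

After '0': P(biased) = 0.2·0.5500 / (0.2·0.5500 + 0.5·0.4500) ≈ 0.3284
After '0': P(biased) = 0.2·0.3284 / (0.2·0.3284 + 0.5·0.6716) ≈ 0.1636
After '0': P(biased) = 0.2·0.1636 / (0.2·0.1636 + 0.5·0.8364) ≈ 0.0725
After '0': P(biased) = 0.2·0.0725 / (0.2·0.0725 + 0.5·0.9275) ≈ 0.0303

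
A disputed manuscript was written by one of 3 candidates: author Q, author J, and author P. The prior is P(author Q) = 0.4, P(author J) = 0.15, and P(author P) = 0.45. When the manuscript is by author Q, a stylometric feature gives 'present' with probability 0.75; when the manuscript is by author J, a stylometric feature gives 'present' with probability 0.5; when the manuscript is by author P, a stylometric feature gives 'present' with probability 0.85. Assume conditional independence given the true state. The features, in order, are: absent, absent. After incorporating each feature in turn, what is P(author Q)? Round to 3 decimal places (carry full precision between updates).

0.344

Each posterior becomes the prior for the next update.
After 'absent': normaliser = 0.25·0.4000 + 0.5·0.1500 + 0.15·0.4500; P(author Q) ≈ 0.4124, P(author J) ≈ 0.3093, P(author P) ≈ 0.2784
After 'absent': normaliser = 0.25·0.4124 + 0.5·0.3093 + 0.15·0.2784; P(author Q) ≈ 0.3442, P(author J) ≈ 0.5164, P(author P) ≈ 0.1394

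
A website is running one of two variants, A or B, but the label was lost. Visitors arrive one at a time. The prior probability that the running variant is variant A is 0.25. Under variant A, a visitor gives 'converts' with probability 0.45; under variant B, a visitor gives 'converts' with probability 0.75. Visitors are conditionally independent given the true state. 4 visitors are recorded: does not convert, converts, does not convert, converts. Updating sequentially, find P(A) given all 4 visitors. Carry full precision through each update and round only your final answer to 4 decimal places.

After 'does not convert': P(A) = 0.55·0.2500 / (0.55·0.2500 + 0.25·0.7500) ≈ 0.4231
After 'converts': P(A) = 0.45·0.4231 / (0.45·0.4231 + 0.75·0.5769) ≈ 0.3056
After 'does not convert': P(A) = 0.55·0.3056 / (0.55·0.3056 + 0.25·0.6944) ≈ 0.4919
After 'converts': P(A) = 0.45·0.4919 / (0.45·0.4919 + 0.75·0.5081) ≈ 0.3674

0.3674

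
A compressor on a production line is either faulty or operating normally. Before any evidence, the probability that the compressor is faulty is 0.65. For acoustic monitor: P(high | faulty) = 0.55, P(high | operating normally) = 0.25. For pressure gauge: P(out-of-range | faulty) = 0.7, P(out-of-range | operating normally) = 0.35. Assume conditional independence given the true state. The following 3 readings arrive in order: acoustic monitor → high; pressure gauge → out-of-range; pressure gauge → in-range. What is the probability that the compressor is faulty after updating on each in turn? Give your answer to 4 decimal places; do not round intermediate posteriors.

After acoustic monitor='high': P(faulty) = 0.55·0.6500 / (0.55·0.6500 + 0.25·0.3500) ≈ 0.8034
After pressure gauge='out-of-range': P(faulty) = 0.7·0.8034 / (0.7·0.8034 + 0.35·0.1966) ≈ 0.8910
After pressure gauge='in-range': P(faulty) = 0.3·0.8910 / (0.3·0.8910 + 0.65·0.1090) ≈ 0.7904

0.7904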